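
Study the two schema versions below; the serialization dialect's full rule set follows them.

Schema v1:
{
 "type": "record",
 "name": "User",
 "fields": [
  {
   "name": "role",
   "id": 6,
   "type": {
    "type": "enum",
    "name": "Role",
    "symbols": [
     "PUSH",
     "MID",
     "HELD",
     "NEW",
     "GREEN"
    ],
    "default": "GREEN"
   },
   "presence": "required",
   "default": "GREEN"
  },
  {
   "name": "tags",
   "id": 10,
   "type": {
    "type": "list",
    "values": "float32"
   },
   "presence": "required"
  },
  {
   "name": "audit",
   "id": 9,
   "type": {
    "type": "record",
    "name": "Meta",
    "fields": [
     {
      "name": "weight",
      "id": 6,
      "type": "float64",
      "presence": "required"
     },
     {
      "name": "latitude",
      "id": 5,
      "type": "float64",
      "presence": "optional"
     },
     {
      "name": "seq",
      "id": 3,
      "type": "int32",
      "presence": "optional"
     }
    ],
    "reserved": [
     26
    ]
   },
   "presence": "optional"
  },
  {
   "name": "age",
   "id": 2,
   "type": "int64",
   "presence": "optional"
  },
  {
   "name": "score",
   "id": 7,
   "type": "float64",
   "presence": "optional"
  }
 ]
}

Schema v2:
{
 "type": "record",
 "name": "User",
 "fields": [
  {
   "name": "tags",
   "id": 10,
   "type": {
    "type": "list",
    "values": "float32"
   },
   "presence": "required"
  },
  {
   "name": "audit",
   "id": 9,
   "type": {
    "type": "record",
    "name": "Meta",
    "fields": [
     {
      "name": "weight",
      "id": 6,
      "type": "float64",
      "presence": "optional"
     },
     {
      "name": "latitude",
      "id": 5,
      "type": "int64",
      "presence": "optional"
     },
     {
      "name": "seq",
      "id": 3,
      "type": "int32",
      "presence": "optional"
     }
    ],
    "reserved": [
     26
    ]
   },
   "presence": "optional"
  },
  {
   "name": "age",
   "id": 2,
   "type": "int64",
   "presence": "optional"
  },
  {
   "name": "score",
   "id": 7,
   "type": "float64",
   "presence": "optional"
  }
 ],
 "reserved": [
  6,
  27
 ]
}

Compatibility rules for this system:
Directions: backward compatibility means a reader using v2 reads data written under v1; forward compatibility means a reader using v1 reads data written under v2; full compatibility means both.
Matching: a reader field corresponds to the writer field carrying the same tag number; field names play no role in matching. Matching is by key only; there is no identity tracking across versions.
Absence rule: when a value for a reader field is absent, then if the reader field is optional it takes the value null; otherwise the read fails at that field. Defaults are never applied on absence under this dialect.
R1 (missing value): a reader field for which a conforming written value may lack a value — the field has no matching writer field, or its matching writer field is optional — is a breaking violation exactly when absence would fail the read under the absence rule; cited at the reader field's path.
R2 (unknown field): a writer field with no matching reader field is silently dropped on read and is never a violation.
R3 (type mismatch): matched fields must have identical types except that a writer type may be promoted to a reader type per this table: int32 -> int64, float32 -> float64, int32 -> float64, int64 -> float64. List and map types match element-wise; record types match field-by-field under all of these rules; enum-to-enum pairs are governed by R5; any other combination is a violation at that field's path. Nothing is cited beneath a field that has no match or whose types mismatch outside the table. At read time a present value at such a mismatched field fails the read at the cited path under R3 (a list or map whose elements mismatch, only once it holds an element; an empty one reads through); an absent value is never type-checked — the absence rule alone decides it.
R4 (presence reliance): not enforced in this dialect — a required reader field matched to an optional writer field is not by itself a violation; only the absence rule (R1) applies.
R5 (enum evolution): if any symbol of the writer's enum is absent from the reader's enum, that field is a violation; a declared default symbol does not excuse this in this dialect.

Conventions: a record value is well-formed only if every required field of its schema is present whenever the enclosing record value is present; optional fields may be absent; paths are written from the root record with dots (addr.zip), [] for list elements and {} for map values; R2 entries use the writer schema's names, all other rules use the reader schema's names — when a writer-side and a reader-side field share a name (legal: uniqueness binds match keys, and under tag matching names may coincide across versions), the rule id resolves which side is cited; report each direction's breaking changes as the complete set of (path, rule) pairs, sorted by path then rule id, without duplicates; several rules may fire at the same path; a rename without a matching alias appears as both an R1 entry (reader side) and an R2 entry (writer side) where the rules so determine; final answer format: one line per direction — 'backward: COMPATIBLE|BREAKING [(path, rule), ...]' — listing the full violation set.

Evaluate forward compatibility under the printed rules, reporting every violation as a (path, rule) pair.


the writer's type comes first in each User pair
forward on User — v1 reading data written by v2:
  no writer field matches reader role
  list<float32> -> list<float32>, writer required: tags aligns to tags
  Meta -> Meta, writer optional: audit aligns to audit
  int64 -> int64, writer optional: age aligns to age
  float64 -> float64, writer optional: score aligns to score
  float64 -> float64, writer optional: audit.weight aligns to audit.weight
  int64 -> float64, writer optional: audit.latitude aligns to audit.latitude
  int32 -> int32, writer optional: audit.seq aligns to audit.seq
  violation R1 at audit.weight
  violation R1 at role
  => forward: BREAKING (2)
ruling out the remaining User differences:
  field latitude in record Meta: type float64 changed to int64 -> its effect on User is confined to the backward direction, not asked

forward: BREAKING [(audit.weight, R1), (role, R1)]


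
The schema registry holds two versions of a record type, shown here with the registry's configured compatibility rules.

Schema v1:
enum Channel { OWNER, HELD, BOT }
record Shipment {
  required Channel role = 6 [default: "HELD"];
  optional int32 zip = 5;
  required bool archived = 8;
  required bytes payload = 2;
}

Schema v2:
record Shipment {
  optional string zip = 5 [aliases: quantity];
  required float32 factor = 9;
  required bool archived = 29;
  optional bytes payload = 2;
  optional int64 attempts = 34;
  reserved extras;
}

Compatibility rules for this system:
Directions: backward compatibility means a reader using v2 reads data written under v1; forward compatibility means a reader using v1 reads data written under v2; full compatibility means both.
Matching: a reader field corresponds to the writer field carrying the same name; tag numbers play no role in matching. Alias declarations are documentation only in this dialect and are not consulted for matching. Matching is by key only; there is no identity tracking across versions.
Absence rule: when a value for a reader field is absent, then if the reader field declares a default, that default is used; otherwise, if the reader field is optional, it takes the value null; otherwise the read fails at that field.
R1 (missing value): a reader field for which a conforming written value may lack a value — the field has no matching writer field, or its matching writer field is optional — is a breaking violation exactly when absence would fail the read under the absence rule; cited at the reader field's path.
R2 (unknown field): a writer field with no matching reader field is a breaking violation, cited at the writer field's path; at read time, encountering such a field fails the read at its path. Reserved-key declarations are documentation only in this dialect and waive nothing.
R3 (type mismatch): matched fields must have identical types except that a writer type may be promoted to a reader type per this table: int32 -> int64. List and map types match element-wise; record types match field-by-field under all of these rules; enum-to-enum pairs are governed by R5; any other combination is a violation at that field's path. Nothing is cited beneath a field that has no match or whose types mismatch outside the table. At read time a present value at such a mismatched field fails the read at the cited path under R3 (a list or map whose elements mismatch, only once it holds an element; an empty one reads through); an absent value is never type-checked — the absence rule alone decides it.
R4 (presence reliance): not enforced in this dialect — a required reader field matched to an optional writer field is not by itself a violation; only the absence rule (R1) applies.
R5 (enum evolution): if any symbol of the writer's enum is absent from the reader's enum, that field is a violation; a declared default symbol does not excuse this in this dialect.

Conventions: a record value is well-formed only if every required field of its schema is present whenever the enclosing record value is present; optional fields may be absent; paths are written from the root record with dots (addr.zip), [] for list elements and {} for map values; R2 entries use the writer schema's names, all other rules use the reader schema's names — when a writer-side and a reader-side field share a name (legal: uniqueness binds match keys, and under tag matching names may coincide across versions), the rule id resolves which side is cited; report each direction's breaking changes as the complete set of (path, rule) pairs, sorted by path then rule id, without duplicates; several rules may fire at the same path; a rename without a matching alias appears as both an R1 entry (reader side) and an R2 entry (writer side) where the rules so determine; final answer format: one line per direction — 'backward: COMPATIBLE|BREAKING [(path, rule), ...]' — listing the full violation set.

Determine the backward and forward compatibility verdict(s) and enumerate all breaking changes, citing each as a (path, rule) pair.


backward: BREAKING [(factor, R1), (role, R2), (zip, R3)]; forward: BREAKING [(attempts, R2), (factor, R2), (payload, R1), (zip, R3)]

each type pair in Shipment: writer, then reader
backward on Shipment — v2 reading data written by v1:
  writer optional, int32 -> string: reader zip maps from writer zip
  factor: no writer-side match
  writer required, bool -> bool: reader archived maps from writer archived
  writer required, bytes -> bytes: reader payload maps from writer payload
  attempts: no writer-side match
  leftover writer field: role
  violation R1 at factor
  violation R2 at role
  violation R3 at zip
  => backward verdict for Shipment: BREAKING, 3 violation(s)
forward on Shipment — v1 reading data written by v2:
  role: no writer-side match
  writer optional, string -> int32: reader zip maps from writer zip
  writer required, bool -> bool: reader archived maps from writer archived
  writer optional, bytes -> bytes: reader payload maps from writer payload
  leftover writer field: factor
  leftover writer field: attempts
  violation R2 at attempts
  violation R2 at factor
  violation R1 at payload
  violation R3 at zip
  => forward verdict for Shipment: BREAKING, 4 violation(s)


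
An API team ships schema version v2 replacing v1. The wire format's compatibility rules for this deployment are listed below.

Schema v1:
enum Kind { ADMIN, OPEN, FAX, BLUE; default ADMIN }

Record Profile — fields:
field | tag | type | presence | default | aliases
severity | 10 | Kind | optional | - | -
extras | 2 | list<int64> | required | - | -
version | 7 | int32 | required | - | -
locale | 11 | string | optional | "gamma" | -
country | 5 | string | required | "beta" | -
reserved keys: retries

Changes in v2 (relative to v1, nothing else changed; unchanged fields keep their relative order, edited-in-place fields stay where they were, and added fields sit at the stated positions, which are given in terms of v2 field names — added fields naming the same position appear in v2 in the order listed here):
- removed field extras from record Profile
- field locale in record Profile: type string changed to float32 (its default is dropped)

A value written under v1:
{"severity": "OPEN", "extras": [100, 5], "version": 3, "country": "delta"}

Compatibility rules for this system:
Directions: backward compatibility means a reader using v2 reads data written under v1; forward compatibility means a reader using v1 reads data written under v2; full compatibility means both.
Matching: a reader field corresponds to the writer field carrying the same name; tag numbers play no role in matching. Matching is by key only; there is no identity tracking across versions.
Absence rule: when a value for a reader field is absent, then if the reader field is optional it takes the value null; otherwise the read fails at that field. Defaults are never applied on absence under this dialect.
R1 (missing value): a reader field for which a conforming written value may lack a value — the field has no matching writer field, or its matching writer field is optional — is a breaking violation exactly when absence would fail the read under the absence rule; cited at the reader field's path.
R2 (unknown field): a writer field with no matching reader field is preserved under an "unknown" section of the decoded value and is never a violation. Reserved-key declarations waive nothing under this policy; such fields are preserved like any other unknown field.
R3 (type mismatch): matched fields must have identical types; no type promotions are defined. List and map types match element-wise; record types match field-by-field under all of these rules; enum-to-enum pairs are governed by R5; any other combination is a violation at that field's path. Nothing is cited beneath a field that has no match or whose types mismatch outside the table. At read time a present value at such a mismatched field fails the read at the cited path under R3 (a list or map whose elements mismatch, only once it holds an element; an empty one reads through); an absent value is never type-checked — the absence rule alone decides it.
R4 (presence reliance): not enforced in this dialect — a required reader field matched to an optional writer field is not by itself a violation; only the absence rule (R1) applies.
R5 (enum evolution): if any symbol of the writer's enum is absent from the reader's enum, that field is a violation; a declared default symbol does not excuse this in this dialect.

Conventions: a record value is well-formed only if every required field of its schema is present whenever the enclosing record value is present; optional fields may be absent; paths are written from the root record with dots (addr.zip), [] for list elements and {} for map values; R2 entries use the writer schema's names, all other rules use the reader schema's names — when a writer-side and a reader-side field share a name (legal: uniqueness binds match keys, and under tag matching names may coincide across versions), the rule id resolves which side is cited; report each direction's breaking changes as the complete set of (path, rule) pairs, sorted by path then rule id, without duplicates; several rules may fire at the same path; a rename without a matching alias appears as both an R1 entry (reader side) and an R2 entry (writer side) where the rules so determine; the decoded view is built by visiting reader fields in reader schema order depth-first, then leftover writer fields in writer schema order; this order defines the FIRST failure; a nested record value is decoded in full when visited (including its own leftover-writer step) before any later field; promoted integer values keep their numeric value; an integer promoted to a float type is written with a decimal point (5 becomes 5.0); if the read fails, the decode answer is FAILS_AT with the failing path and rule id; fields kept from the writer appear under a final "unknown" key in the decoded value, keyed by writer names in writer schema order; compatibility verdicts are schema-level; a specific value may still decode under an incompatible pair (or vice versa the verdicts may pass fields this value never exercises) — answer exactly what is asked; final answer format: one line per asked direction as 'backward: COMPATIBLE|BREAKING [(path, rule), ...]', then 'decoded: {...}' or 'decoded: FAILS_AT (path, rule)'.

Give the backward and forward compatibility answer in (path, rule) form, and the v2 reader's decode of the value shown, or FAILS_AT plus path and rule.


each type pair in Profile: writer, then reader
backward for Profile (reader v2, writer v1):
  severity: paired with writer severity (Kind -> Kind; writer optional)
  version: paired with writer version (int32 -> int32; writer required)
  locale: paired with writer locale (string -> float32; writer optional)
  country: paired with writer country (string -> string; writer required)
  writer extras: unknown to reader
  breaking: (locale, R3)
  backward on Profile therefore BREAKING (1)
forward for Profile (reader v1, writer v2):
  severity: paired with writer severity (Kind -> Kind; writer optional)
  extras has no writer counterpart
  version: paired with writer version (int32 -> int32; writer required)
  locale: paired with writer locale (float32 -> string; writer optional)
  country: paired with writer country (string -> string; writer required)
  breaking: (extras, R1)
  breaking: (locale, R3)
  forward on Profile therefore BREAKING (2)
migrating the Profile value to v2:
  severity := "OPEN"
  version := 3
  locale := null (absent, optional -> null)
  country := "delta"
  writer extras: kept under "unknown"
  => decoded: {"severity": "OPEN", "version": 3, "locale": null, "country": "delta", "unknown": {"extras": [100, 5]}}

backward: BREAKING [(locale, R3)]; forward: BREAKING [(extras, R1), (locale, R3)]; decoded: {"severity": "OPEN", "version": 3, "locale": null, "country": "delta", "unknown": {"extras": [100, 5]}}


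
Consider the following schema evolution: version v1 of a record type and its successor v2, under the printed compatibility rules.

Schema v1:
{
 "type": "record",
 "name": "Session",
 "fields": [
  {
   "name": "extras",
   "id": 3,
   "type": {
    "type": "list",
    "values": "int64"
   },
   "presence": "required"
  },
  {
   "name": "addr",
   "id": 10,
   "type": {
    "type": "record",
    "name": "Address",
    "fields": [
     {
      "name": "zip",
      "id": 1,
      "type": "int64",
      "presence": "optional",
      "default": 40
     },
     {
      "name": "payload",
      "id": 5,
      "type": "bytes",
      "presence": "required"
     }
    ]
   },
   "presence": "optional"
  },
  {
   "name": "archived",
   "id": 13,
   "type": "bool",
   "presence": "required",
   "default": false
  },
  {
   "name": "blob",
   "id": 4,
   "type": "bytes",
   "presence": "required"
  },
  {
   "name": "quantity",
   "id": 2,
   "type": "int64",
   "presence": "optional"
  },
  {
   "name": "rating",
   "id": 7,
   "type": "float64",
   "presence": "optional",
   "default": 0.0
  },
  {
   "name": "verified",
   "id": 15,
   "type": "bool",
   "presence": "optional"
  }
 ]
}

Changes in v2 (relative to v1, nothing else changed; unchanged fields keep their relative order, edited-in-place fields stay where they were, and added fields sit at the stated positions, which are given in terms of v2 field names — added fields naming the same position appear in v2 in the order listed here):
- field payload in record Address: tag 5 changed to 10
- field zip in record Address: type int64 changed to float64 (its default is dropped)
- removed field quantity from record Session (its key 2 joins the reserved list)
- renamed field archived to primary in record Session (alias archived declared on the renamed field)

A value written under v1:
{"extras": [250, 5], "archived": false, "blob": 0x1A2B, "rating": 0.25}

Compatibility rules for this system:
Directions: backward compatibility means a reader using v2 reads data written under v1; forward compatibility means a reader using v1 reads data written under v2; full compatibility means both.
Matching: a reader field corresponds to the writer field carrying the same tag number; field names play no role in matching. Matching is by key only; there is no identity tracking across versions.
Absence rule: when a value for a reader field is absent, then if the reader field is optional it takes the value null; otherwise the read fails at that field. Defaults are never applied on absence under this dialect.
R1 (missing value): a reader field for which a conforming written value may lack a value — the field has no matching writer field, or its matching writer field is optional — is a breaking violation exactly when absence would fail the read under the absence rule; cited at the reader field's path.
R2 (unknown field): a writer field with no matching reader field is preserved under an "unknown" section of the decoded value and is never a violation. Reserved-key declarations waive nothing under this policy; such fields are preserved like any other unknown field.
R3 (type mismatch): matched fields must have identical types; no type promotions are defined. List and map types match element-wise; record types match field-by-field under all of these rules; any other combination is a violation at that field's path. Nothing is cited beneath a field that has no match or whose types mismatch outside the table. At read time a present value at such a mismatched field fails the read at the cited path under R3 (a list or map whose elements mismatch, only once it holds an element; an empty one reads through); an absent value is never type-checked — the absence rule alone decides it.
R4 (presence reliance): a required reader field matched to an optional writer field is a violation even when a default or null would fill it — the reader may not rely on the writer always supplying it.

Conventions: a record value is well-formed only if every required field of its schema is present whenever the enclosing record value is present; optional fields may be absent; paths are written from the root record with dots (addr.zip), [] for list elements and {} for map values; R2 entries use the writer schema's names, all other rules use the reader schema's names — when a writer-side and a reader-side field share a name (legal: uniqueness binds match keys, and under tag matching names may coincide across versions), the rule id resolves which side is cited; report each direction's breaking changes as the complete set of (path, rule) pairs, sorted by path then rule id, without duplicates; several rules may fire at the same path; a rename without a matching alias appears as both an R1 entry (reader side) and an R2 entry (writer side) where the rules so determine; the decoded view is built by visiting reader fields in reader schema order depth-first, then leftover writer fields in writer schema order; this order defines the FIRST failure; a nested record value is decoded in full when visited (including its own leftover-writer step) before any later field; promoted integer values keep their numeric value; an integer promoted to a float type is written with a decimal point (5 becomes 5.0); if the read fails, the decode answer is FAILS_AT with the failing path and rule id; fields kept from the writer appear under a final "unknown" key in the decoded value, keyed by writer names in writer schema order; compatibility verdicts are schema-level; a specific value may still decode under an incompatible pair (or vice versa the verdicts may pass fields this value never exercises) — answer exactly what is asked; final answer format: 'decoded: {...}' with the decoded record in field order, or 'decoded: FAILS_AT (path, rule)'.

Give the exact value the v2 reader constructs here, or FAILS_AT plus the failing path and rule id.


decoded: {"extras": [250, 5], "addr": null, "primary": false, "blob": 0x1A2B, "rating": 0.25, "verified": null}

the writer's type comes first in each Session pair
decoding the Session value with the v2 reader:
  extras := [250, 5]
  addr := null (missing; optional => null)
  primary := false (from writer archived)
  blob := 0x1A2B
  rating := 0.25
  verified := null (missing; optional => null)
  => decoded: {"extras": [250, 5], "addr": null, "primary": false, "blob": 0x1A2B, "rating": 0.25, "verified": null}
remaining Session differences; none change what is asked:
  field payload in record Address: tag 5 changed to 10 -> shifts the Session verdicts, not this decode
  field zip in record Address: type int64 changed to float64 (its default is dropped) -> shifts the Session verdicts, not this decode


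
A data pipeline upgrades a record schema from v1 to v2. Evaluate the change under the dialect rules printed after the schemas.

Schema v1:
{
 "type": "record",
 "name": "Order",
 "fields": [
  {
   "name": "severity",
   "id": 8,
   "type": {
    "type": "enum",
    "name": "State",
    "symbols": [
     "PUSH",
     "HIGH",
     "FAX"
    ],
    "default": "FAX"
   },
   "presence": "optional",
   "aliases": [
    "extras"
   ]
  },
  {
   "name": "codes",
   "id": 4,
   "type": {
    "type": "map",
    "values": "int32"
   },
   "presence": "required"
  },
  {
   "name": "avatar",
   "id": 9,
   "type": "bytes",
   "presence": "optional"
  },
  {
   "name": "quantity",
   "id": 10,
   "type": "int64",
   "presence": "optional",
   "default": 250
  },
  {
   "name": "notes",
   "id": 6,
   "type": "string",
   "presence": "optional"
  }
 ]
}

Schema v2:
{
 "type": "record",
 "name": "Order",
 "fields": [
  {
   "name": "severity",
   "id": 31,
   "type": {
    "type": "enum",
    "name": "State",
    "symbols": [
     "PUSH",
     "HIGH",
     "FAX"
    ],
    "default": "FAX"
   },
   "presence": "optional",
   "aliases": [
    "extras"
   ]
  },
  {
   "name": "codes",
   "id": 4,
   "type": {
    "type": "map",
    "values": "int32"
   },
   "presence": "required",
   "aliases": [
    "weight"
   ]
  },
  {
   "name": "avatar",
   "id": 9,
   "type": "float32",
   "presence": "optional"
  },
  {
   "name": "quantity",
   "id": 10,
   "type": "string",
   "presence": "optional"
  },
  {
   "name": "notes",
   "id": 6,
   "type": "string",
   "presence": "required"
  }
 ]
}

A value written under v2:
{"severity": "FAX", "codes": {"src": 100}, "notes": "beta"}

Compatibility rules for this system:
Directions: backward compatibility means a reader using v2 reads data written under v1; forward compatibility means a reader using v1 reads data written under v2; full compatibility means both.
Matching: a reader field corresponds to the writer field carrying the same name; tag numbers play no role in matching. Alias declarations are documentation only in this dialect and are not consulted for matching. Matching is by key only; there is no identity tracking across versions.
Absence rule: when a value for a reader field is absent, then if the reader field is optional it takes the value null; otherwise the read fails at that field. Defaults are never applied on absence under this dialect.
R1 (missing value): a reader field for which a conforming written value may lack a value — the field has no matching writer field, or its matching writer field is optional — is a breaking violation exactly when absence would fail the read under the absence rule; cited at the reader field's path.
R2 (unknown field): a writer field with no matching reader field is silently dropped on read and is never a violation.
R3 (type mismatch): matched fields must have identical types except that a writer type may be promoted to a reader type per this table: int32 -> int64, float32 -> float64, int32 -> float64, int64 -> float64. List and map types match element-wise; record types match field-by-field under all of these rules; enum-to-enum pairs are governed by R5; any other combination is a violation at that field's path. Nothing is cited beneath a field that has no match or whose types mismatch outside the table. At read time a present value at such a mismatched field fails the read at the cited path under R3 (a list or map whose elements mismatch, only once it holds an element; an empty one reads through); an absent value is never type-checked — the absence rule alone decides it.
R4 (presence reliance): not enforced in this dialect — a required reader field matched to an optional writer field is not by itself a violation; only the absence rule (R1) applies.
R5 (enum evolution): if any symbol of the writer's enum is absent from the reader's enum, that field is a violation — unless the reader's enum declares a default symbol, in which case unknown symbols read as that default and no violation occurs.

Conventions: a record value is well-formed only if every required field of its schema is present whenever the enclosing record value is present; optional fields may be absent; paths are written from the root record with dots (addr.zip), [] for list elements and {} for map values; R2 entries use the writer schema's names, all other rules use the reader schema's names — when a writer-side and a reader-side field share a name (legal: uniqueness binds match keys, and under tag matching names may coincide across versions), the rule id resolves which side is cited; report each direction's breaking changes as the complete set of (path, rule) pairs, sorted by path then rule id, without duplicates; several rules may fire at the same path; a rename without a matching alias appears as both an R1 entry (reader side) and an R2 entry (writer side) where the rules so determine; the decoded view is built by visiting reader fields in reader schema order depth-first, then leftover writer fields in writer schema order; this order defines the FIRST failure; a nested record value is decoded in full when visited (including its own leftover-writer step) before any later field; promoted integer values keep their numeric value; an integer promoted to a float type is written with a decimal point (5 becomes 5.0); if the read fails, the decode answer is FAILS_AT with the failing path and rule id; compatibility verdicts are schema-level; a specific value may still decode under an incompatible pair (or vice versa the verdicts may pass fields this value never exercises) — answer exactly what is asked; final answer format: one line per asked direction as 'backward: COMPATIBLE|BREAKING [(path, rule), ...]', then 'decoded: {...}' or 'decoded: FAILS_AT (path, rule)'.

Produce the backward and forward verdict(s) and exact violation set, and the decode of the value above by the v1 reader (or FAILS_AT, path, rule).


arrows below run writer -> reader for Order
backward pass over Order, reader schema v2, writer schema v1:
  severity: State -> State, writer optional; from severity
  codes: map<string, int32> -> map<string, int32>, writer required; from codes
  avatar: bytes -> float32, writer optional; from avatar
  quantity: int64 -> string, writer optional; from quantity
  notes: string -> string, writer optional; from notes
  breaking: (avatar, R3)
  breaking: (notes, R1)
  breaking: (quantity, R3)
  => backward verdict for Order: BREAKING, 3 violation(s)
forward pass over Order, reader schema v1, writer schema v2:
  severity: State -> State, writer optional; from severity
  codes: map<string, int32> -> map<string, int32>, writer required; from codes
  avatar: float32 -> bytes, writer optional; from avatar
  quantity: string -> int64, writer optional; from quantity
  notes: string -> string, writer required; from notes
  breaking: (avatar, R3)
  breaking: (quantity, R3)
  => forward verdict for Order: BREAKING, 2 violation(s)
migrating the Order value to v1:
  severity := "FAX"
  codes := {"src": 100}
  avatar := null (not supplied -> null)
  quantity := null (not supplied -> null)
  notes := "beta"
  => decoded: {"severity": "FAX", "codes": {"src": 100}, "avatar": null, "quantity": null, "notes": "beta"}

backward: BREAKING [(avatar, R3), (notes, R1), (quantity, R3)]; forward: BREAKING [(avatar, R3), (quantity, R3)]; decoded: {"severity": "FAX", "codes": {"src": 100}, "avatar": null, "quantity": null, "notes": "beta"}


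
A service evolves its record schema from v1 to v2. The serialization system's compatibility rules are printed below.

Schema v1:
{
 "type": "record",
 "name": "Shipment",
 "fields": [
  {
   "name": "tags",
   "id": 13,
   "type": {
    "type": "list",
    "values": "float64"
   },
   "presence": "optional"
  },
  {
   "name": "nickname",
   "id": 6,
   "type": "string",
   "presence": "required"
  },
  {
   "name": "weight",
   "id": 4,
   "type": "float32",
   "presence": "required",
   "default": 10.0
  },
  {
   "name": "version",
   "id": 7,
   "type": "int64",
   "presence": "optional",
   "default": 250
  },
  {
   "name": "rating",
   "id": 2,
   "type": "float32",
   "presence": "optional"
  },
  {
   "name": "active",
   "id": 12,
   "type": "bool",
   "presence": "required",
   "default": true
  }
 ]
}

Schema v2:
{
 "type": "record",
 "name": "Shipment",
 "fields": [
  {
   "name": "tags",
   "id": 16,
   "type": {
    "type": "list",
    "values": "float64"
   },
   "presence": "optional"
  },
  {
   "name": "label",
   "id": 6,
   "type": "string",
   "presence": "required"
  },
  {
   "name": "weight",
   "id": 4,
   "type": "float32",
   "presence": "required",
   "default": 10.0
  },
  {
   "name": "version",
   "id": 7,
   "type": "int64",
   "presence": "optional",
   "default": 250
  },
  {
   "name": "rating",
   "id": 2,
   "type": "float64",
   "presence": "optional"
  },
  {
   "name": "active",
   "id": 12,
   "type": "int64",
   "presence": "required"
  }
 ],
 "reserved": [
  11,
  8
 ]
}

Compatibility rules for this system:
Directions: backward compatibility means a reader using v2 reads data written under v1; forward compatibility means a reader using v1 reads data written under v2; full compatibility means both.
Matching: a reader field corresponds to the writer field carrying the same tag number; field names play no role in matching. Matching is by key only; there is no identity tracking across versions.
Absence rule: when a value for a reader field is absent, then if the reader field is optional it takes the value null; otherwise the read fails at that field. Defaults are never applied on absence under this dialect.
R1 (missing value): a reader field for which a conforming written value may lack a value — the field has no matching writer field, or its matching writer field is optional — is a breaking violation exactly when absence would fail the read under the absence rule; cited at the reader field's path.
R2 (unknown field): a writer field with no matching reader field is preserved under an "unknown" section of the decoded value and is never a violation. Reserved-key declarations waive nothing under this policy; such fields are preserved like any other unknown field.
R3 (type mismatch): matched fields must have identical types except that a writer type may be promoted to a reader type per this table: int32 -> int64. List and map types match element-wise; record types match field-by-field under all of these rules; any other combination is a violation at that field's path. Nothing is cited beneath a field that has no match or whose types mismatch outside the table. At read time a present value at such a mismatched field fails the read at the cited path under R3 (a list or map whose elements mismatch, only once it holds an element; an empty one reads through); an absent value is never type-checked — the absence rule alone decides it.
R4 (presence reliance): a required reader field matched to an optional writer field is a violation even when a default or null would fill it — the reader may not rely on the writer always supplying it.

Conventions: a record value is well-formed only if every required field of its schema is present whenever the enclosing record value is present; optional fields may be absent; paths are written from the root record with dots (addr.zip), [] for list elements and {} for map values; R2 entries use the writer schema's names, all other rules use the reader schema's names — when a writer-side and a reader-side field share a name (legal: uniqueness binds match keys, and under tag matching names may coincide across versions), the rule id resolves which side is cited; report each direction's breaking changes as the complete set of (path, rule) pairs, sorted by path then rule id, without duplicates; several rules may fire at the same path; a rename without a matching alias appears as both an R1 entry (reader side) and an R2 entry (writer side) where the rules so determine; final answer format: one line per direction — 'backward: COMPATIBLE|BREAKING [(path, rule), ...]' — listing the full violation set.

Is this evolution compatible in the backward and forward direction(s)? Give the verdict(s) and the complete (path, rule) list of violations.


backward: BREAKING [(active, R3), (rating, R3)]; forward: BREAKING [(active, R3), (rating, R3)]

the writer's type comes first in each Shipment pair
backward pass over Shipment, reader schema v2, writer schema v1:
  tags: no writer-side match
  writer required, string -> string: reader label maps from writer nickname
  writer required, float32 -> float32: reader weight maps from writer weight
  writer optional, int64 -> int64: reader version maps from writer version
  writer optional, float32 -> float64: reader rating maps from writer rating
  writer required, bool -> int64: reader active maps from writer active
  leftover writer field: tags
  breaking: (active, R3)
  breaking: (rating, R3)
  => backward: BREAKING (2)
forward pass over Shipment, reader schema v1, writer schema v2:
  tags: no writer-side match
  writer required, string -> string: reader nickname maps from writer label
  writer required, float32 -> float32: reader weight maps from writer weight
  writer optional, int64 -> int64: reader version maps from writer version
  writer optional, float64 -> float32: reader rating maps from writer rating
  writer required, int64 -> bool: reader active maps from writer active
  leftover writer field: tags
  breaking: (active, R3)
  breaking: (rating, R3)
  => forward: BREAKING (2)


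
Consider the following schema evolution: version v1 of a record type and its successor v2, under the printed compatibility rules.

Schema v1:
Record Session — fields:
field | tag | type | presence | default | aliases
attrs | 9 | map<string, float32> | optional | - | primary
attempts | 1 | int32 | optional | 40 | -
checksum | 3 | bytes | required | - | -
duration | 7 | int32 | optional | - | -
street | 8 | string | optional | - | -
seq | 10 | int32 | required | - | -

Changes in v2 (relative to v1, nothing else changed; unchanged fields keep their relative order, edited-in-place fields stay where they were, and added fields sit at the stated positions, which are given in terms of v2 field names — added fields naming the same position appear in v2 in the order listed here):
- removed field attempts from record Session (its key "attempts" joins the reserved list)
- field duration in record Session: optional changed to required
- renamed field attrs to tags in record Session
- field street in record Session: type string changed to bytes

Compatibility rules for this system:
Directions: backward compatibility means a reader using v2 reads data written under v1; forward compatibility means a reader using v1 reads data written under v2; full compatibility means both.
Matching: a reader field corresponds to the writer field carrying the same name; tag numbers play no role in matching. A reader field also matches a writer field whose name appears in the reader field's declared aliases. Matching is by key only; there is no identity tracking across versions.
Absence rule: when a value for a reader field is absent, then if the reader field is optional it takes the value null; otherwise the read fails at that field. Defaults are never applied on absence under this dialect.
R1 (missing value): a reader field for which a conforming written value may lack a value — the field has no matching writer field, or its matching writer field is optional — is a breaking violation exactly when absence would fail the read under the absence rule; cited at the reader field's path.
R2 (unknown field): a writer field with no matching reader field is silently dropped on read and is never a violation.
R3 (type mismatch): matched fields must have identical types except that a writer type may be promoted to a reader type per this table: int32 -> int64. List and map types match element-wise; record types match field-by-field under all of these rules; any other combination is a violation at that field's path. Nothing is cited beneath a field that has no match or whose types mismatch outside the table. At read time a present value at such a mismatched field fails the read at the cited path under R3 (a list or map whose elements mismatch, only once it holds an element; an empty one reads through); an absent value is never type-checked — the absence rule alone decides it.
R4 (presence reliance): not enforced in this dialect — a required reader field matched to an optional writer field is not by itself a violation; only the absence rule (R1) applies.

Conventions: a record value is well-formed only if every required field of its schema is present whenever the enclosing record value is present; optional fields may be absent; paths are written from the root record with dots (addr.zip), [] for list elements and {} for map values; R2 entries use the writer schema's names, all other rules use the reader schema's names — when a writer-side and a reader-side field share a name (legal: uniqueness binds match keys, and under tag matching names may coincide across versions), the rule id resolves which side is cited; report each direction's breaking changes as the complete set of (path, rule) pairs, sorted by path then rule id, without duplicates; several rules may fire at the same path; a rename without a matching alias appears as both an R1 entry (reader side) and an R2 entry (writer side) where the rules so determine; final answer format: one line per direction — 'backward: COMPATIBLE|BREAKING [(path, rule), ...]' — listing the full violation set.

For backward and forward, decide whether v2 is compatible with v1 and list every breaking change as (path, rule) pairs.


arrows below run writer -> reader for Session
backward for Session (reader v2, writer v1):
  tags has no writer counterpart
  bytes -> bytes, writer required: checksum aligns to checksum
  int32 -> int32, writer optional: duration aligns to duration
  string -> bytes, writer optional: street aligns to street
  int32 -> int32, writer required: seq aligns to seq
  writer field attrs has no reader counterpart
  writer field attempts has no reader counterpart
  breaking: (duration, R1)
  breaking: (street, R3)
  => backward: BREAKING (2)
forward for Session (reader v1, writer v2):
  attrs has no writer counterpart
  attempts has no writer counterpart
  bytes -> bytes, writer required: checksum aligns to checksum
  int32 -> int32, writer required: duration aligns to duration
  bytes -> string, writer optional: street aligns to street
  int32 -> int32, writer required: seq aligns to seq
  writer field tags has no reader counterpart
  breaking: (street, R3)
  => forward: BREAKING (1)

backward: BREAKING [(duration, R1), (street, R3)]; forward: BREAKING [(street, R3)]
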